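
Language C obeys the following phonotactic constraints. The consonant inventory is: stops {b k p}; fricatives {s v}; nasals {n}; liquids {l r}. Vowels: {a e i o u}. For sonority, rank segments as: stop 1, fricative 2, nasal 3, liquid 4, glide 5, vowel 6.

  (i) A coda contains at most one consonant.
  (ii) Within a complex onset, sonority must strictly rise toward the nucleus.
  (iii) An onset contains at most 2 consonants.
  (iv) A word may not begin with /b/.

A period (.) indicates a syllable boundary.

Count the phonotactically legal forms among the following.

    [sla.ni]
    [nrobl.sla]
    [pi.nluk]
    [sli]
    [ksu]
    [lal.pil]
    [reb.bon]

[sla.ni] — σ1 onset /sl/ (2→4 rises), coda /∅/ ok; σ2 onset /n/, coda /∅/ ok → phonotactically legal
[nrobl.sla] — violates constraint (i): syllable 1 coda /bl/ has 2 consonants (> 1) → phonotactically illegal
[pi.nluk] — σ1 onset /p/, coda /∅/ ok; σ2 onset /nl/ (3→4 rises), coda /k/ ok → phonotactically legal
[sli] — σ1 onset /sl/ (2→4 rises), coda /∅/ ok → phonotactically legal
[ksu] — σ1 onset /ks/ (1→2 rises), coda /∅/ ok → phonotactically legal
[lal.pil] — σ1 onset /l/, coda /l/ ok; σ2 onset /p/, coda /l/ ok → phonotactically legal
[reb.bon] — σ1 onset /r/, coda /b/ ok; σ2 onset /b/, coda /n/ ok → phonotactically legal
Phonotactically legal: [sla.ni], [pi.nluk], [sli], [ksu], [lal.pil], [reb.bon] → 6.

6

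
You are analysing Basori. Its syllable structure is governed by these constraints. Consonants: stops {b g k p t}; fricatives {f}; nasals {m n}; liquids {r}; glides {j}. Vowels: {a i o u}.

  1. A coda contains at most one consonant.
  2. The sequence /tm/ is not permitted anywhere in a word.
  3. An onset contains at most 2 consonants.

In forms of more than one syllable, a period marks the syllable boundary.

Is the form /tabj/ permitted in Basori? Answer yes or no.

/tabj/ — violates constraint 1: syllable 1 coda /bj/ has 2 consonants (> 1) → not permitted

no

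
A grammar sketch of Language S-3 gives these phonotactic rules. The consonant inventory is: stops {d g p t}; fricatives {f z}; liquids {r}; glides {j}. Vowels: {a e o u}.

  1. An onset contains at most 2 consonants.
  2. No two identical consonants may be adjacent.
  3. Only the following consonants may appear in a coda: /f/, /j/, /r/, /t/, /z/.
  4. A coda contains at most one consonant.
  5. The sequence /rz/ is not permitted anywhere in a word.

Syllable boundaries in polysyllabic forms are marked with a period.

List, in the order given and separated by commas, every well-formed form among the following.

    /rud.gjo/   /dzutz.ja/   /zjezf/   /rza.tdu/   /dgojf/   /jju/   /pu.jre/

/pu.jre/

/rud.gjo/ — violates constraint 3: syllable 1 coda contains /d/, which is not a licensed coda consonant → ill-formed
/dzutz.ja/ — violates constraint 4: syllable 1 coda /tz/ has 2 consonants (> 1) → ill-formed
/zjezf/ — violates constraint 4: syllable 1 coda /zf/ has 2 consonants (> 1) → ill-formed
/rza.tdu/ — violates constraint 5: contains banned sequence /rz/ → ill-formed
/dgojf/ — violates constraint 4: syllable 1 coda /jf/ has 2 consonants (> 1) → ill-formed
/jju/ — violates constraint 2: adjacent identical consonants /jj/ → ill-formed
/pu.jre/ — σ1 onset /p/, coda /∅/ ok; σ2 onset /jr/ (2C), coda /∅/ ok → well-formed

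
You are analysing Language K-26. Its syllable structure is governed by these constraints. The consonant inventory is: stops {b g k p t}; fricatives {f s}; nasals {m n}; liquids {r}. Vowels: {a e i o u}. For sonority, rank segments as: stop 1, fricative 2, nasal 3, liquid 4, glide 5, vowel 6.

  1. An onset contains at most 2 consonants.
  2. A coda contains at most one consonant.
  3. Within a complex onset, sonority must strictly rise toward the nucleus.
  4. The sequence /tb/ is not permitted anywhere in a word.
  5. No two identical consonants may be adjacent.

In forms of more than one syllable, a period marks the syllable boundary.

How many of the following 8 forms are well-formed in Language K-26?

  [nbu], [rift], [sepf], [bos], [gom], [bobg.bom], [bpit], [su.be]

3

[nbu] — violates constraint 3: syllable 1 onset /nb/: /n/ (nasal, 3) → /b/ (stop, 1) does not rise → ill-formed
[rift] — violates constraint 2: syllable 1 coda /ft/ has 2 consonants (> 1) → ill-formed
[sepf] — violates constraint 2: syllable 1 coda /pf/ has 2 consonants (> 1) → ill-formed
[bos] — σ1 onset /b/, coda /s/ ok → well-formed
[gom] — σ1 onset /g/, coda /m/ ok → well-formed
[bobg.bom] — violates constraint 2: syllable 1 coda /bg/ has 2 consonants (> 1) → ill-formed
[bpit] — violates constraint 3: syllable 1 onset /bp/: /b/ (stop, 1) → /p/ (stop, 1) does not rise → ill-formed
[su.be] — σ1 onset /s/, coda /∅/ ok; σ2 onset /b/, coda /∅/ ok → well-formed
Well-formed: [bos], [gom], [su.be] → 3.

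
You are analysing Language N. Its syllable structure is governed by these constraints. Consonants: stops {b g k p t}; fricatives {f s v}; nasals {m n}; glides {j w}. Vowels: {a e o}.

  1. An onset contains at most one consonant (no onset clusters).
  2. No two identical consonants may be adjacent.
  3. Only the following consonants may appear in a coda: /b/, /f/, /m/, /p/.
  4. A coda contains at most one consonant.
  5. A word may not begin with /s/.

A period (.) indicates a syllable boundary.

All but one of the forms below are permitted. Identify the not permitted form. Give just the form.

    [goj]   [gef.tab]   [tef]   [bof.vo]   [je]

[goj] — violates constraint 3: syllable 1 coda contains /j/, which is not a licensed coda consonant → not permitted
[gef.tab] — σ1 onset /g/, coda /f/ ok; σ2 onset /t/, coda /b/ ok → permitted
[tef] — σ1 onset /t/, coda /f/ ok → permitted
[bof.vo] — σ1 onset /b/, coda /f/ ok; σ2 onset /v/, coda /∅/ ok → permitted
[je] — σ1 onset /j/, coda /∅/ ok → permitted

[goj]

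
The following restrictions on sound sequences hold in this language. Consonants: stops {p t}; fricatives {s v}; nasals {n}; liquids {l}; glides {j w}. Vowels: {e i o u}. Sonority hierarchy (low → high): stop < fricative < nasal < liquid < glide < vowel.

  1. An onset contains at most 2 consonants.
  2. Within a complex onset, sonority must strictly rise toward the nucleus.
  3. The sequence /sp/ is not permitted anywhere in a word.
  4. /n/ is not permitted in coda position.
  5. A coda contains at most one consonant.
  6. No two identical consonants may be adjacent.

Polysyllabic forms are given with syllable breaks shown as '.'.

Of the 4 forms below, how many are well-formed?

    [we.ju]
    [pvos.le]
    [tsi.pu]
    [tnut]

[we.ju] — σ1 onset /w/, coda /∅/ ok; σ2 onset /j/, coda /∅/ ok → well-formed
[pvos.le] — σ1 onset /pv/ (1→2 rises), coda /s/ ok; σ2 onset /l/, coda /∅/ ok → well-formed
[tsi.pu] — σ1 onset /ts/ (1→2 rises), coda /∅/ ok; σ2 onset /p/, coda /∅/ ok → well-formed
[tnut] — σ1 onset /tn/ (1→3 rises), coda /t/ ok → well-formed
Well-formed: [we.ju], [pvos.le], [tsi.pu], [tnut] → 4.

4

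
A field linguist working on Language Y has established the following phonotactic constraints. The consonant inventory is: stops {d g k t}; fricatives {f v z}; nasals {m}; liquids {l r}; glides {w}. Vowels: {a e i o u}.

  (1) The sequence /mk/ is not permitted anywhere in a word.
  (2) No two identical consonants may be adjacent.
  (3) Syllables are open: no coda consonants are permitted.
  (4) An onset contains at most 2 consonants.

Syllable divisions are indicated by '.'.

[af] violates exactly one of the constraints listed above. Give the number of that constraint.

3

[af]: syllable 1 coda /f/ has 1 consonant (> 0).
This is a violation of constraint 3: "Syllables are open: no coda consonants are permitted."
The remaining constraints (1, 2, 4) are satisfied.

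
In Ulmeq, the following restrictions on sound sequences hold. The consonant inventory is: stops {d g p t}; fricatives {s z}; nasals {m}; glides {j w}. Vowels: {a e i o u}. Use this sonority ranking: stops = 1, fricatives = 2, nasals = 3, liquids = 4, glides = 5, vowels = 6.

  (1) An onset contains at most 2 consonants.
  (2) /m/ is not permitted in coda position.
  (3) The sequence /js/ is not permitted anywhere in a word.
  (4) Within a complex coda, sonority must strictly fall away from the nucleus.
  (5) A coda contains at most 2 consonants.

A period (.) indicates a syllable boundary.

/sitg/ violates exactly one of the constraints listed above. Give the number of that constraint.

4

/sitg/: syllable 1 coda /tg/: /t/ (stop, 1) → /g/ (stop, 1) does not fall.
This is a violation of constraint 4: "Within a complex coda, sonority must strictly fall away from the nucleus."
The remaining constraints (1, 2, 3, 5) are satisfied.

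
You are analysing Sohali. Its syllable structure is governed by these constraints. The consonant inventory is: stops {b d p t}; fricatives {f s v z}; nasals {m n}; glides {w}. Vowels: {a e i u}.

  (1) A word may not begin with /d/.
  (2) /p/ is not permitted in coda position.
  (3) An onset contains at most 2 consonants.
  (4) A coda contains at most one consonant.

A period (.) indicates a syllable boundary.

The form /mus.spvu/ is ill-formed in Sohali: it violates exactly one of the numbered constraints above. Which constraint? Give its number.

3

/mus.spvu/: syllable 2 onset /spv/ has 3 consonants (> 2).
This is a violation of constraint 3: "An onset contains at most 2 consonants."
The remaining constraints (1, 2, 4) are satisfied.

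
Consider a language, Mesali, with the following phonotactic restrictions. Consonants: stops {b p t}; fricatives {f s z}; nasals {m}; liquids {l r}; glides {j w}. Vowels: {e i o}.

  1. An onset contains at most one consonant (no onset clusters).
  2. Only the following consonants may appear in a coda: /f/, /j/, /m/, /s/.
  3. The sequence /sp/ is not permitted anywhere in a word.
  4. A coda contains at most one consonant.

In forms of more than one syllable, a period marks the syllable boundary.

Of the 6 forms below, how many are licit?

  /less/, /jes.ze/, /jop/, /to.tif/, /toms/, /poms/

/less/ — violates constraint 4: syllable 1 coda /ss/ has 2 consonants (> 1) → illicit
/jes.ze/ — σ1 onset /j/, coda /s/ ok; σ2 onset /z/, coda /∅/ ok → licit
/jop/ — violates constraint 2: syllable 1 coda contains /p/, which is not a licensed coda consonant → illicit
/to.tif/ — σ1 onset /t/, coda /∅/ ok; σ2 onset /t/, coda /f/ ok → licit
/toms/ — violates constraint 4: syllable 1 coda /ms/ has 2 consonants (> 1) → illicit
/poms/ — violates constraint 4: syllable 1 coda /ms/ has 2 consonants (> 1) → illicit
Licit: /jes.ze/, /to.tif/ → 2.

2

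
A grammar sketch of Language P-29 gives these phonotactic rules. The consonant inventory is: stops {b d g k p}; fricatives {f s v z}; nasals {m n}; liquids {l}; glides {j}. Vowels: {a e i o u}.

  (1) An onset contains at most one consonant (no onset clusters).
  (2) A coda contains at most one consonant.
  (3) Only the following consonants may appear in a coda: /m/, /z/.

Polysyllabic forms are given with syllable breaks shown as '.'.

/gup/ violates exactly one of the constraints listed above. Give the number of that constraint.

/gup/: syllable 1 coda contains /p/, which is not a licensed coda consonant.
This is a violation of constraint 3: "Only the following consonants may appear in a coda: /m/, /z/."
The remaining constraints (1, 2) are satisfied.

3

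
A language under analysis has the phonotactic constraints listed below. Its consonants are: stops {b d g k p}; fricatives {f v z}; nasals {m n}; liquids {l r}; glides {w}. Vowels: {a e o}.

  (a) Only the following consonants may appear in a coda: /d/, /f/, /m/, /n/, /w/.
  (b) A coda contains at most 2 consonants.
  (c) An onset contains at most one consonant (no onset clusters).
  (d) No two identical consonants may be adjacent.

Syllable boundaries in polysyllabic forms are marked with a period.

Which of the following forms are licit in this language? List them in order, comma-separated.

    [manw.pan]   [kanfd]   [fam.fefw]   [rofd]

[manw.pan] — σ1 onset /m/, coda /nw/ (2C) ok; σ2 onset /p/, coda /n/ ok → licit
[kanfd] — violates constraint (b): syllable 1 coda /nfd/ has 3 consonants (> 2) → illicit
[fam.fefw] — σ1 onset /f/, coda /m/ ok; σ2 onset /f/, coda /fw/ (2C) ok → licit
[rofd] — σ1 onset /r/, coda /fd/ (2C) ok → licit

[manw.pan], [fam.fefw], [rofd]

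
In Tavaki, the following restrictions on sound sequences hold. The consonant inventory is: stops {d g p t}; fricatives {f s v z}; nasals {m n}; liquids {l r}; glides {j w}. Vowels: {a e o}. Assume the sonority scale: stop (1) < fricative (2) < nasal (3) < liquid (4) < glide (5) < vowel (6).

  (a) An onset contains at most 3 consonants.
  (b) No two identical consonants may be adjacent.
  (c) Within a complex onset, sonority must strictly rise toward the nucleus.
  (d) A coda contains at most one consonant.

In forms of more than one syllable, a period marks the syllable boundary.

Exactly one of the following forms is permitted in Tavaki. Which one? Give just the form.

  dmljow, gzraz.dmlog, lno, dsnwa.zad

dmljow — violates constraint (a): syllable 1 onset /dmlj/ has 4 consonants (> 3) → not permitted
gzraz.dmlog — σ1 onset /gzr/ (1→2→4 rises), coda /z/ ok; σ2 onset /dml/ (1→3→4 rises), coda /g/ ok → permitted
lno — violates constraint (c): syllable 1 onset /ln/: /l/ (liquid, 4) → /n/ (nasal, 3) does not rise → not permitted
dsnwa.zad — violates constraint (a): syllable 1 onset /dsnw/ has 4 consonants (> 3) → not permitted

gzraz.dmlog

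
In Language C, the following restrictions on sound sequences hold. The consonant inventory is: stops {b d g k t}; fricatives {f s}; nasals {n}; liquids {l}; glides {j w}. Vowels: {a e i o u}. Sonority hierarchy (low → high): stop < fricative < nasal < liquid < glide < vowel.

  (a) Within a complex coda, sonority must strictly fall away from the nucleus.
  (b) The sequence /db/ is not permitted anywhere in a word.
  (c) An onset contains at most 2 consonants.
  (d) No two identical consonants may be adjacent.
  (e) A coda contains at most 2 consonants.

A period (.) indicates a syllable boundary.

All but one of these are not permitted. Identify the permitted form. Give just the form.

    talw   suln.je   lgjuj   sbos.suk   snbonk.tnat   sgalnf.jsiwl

suln.je

talw — violates constraint (a): syllable 1 coda /lw/: /l/ (liquid, 4) → /w/ (glide, 5) does not fall → not permitted
suln.je — σ1 onset /s/, coda /ln/ (4→3 falls) ok; σ2 onset /j/, coda /∅/ ok → permitted
lgjuj — violates constraint (c): syllable 1 onset /lgj/ has 3 consonants (> 2) → not permitted
sbos.suk — violates constraint (d): adjacent identical consonants /ss/ → not permitted
snbonk.tnat — violates constraint (c): syllable 1 onset /snb/ has 3 consonants (> 2) → not permitted
sgalnf.jsiwl — violates constraint (e): syllable 1 coda /lnf/ has 3 consonants (> 2) → not permitted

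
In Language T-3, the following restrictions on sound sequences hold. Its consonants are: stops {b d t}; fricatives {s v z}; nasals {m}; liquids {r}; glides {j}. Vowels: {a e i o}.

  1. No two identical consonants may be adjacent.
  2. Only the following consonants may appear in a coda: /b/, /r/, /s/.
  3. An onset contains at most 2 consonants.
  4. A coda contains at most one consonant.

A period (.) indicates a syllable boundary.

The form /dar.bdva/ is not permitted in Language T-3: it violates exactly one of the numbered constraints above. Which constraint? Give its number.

/dar.bdva/: syllable 2 onset /bdv/ has 3 consonants (> 2).
This is a violation of constraint 3: "An onset contains at most 2 consonants."
The remaining constraints (1, 2, 4) are satisfied.

3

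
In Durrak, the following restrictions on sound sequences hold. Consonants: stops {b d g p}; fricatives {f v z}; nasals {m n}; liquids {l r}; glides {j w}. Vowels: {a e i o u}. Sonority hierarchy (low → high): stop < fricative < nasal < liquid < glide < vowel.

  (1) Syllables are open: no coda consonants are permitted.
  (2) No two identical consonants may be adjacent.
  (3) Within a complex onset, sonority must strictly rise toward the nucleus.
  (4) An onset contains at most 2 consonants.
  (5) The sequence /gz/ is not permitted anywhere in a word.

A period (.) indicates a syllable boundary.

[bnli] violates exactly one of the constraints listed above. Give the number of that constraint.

[bnli]: syllable 1 onset /bnl/ has 3 consonants (> 2).
This is a violation of constraint 4: "An onset contains at most 2 consonants."
The remaining constraints (1, 2, 3, 5) are satisfied.

4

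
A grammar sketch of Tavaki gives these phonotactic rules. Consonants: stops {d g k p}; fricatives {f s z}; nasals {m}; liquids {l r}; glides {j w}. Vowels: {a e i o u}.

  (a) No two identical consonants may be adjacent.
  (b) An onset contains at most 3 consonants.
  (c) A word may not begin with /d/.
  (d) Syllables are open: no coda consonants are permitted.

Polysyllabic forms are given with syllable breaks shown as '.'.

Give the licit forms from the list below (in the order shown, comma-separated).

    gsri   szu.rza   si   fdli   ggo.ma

gsri, szu.rza, si, fdli

gsri — σ1 onset /gsr/ (3C), coda /∅/ ok → licit
szu.rza — σ1 onset /sz/ (2C), coda /∅/ ok; σ2 onset /rz/ (2C), coda /∅/ ok → licit
si — σ1 onset /s/, coda /∅/ ok → licit
fdli — σ1 onset /fdl/ (3C), coda /∅/ ok → licit
ggo.ma — violates constraint (a): adjacent identical consonants /gg/ → illicit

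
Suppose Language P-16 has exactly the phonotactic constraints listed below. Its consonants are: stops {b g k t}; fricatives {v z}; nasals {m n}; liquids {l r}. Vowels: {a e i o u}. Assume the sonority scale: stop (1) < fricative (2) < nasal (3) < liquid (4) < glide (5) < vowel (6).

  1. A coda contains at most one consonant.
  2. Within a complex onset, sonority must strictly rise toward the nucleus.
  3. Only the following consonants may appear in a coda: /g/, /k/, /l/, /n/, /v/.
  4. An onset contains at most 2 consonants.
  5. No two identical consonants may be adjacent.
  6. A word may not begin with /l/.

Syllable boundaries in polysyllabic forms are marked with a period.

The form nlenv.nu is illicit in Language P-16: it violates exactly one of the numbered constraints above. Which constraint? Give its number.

nlenv.nu: syllable 1 coda /nv/ has 2 consonants (> 1).
This is a violation of constraint 1: "A coda contains at most one consonant."
The remaining constraints (2, 3, 4, 5, 6) are satisfied.

1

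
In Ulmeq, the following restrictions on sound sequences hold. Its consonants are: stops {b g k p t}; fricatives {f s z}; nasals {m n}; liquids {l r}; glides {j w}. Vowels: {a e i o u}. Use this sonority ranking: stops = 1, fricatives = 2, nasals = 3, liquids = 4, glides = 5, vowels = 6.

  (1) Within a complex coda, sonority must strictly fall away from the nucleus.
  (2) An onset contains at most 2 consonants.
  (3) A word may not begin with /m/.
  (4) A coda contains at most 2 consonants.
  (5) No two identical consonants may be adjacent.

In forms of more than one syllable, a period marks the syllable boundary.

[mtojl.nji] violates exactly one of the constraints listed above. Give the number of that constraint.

[mtojl.nji]: word begins with /m/.
This is a violation of constraint 3: "A word may not begin with /m/."
The remaining constraints (1, 2, 4, 5) are satisfied.

3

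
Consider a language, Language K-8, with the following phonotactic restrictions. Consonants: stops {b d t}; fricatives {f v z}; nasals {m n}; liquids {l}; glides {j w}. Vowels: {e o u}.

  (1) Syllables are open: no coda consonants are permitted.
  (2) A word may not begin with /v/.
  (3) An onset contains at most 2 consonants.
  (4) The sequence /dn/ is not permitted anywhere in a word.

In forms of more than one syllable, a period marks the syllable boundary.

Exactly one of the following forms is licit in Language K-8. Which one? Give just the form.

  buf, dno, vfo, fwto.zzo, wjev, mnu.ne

mnu.ne

buf — violates constraint 1: syllable 1 coda /f/ has 1 consonant (> 0) → illicit
dno — violates constraint 4: contains banned sequence /dn/ → illicit
vfo — violates constraint 2: word begins with /v/ → illicit
fwto.zzo — violates constraint 3: syllable 1 onset /fwt/ has 3 consonants (> 2) → illicit
wjev — violates constraint 1: syllable 1 coda /v/ has 1 consonant (> 0) → illicit
mnu.ne — σ1 onset /mn/ (2C), coda /∅/ ok; σ2 onset /n/, coda /∅/ ok → licit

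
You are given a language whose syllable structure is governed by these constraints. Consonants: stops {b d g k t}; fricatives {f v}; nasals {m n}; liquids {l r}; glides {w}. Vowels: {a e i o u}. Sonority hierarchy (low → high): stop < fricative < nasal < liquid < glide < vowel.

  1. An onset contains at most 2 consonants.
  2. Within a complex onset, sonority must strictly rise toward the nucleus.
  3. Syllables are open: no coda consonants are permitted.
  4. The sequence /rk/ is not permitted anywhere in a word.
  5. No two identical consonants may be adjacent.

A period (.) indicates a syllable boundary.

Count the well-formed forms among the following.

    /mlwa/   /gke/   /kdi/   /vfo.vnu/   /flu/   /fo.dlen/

1

/mlwa/ — violates constraint 1: syllable 1 onset /mlw/ has 3 consonants (> 2) → ill-formed
/gke/ — violates constraint 2: syllable 1 onset /gk/: /g/ (stop, 1) → /k/ (stop, 1) does not rise → ill-formed
/kdi/ — violates constraint 2: syllable 1 onset /kd/: /k/ (stop, 1) → /d/ (stop, 1) does not rise → ill-formed
/vfo.vnu/ — violates constraint 2: syllable 1 onset /vf/: /v/ (fricative, 2) → /f/ (fricative, 2) does not rise → ill-formed
/flu/ — σ1 onset /fl/ (2→4 rises), coda /∅/ ok → well-formed
/fo.dlen/ — violates constraint 3: syllable 2 coda /n/ has 1 consonant (> 0) → ill-formed
Well-formed: /flu/ → 1.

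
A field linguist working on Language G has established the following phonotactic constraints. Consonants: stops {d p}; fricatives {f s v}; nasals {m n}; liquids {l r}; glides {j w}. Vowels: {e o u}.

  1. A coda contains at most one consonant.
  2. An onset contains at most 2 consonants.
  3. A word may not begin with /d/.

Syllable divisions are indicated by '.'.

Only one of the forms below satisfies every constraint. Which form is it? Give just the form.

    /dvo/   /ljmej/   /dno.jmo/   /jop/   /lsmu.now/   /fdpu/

/jop/

/dvo/ — violates constraint 3: word begins with /d/ → phonotactically illegal
/ljmej/ — violates constraint 2: syllable 1 onset /ljm/ has 3 consonants (> 2) → phonotactically illegal
/dno.jmo/ — violates constraint 3: word begins with /d/ → phonotactically illegal
/jop/ — σ1 onset /j/, coda /p/ ok → phonotactically legal
/lsmu.now/ — violates constraint 2: syllable 1 onset /lsm/ has 3 consonants (> 2) → phonotactically illegal
/fdpu/ — violates constraint 2: syllable 1 onset /fdp/ has 3 consonants (> 2) → phonotactically illegal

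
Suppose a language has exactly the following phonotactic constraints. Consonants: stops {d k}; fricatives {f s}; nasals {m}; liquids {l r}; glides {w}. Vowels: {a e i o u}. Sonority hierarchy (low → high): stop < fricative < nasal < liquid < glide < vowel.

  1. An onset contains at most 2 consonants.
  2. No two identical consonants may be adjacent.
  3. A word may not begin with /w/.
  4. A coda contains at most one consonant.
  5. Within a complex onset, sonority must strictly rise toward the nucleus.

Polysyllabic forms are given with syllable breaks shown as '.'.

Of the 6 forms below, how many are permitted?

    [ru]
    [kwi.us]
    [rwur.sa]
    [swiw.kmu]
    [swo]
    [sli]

[ru] — σ1 onset /r/, coda /∅/ ok → permitted
[kwi.us] — σ1 onset /kw/ (1→5 rises), coda /∅/ ok; σ2 onset /∅/, coda /s/ ok → permitted
[rwur.sa] — σ1 onset /rw/ (4→5 rises), coda /r/ ok; σ2 onset /s/, coda /∅/ ok → permitted
[swiw.kmu] — σ1 onset /sw/ (2→5 rises), coda /w/ ok; σ2 onset /km/ (1→3 rises), coda /∅/ ok → permitted
[swo] — σ1 onset /sw/ (2→5 rises), coda /∅/ ok → permitted
[sli] — σ1 onset /sl/ (2→4 rises), coda /∅/ ok → permitted
Permitted: [ru], [kwi.us], [rwur.sa], [swiw.kmu], [swo], [sli] → 6.

6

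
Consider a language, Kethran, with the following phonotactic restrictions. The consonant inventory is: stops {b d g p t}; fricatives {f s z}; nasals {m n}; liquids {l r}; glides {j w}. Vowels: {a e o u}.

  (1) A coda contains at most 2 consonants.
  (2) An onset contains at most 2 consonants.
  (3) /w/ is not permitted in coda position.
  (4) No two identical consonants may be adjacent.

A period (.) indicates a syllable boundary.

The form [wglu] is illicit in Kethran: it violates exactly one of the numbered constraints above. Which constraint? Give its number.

[wglu]: syllable 1 onset /wgl/ has 3 consonants (> 2).
This is a violation of constraint 2: "An onset contains at most 2 consonants."
The remaining constraints (1, 3, 4) are satisfied.

2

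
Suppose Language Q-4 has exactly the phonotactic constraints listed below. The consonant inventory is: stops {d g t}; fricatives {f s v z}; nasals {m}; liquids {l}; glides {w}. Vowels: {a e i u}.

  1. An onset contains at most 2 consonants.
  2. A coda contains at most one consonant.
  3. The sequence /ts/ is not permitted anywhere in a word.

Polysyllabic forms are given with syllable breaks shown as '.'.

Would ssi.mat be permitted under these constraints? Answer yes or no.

yes

ssi.mat — σ1 onset /ss/ (2C), coda /∅/ ok; σ2 onset /m/, coda /t/ ok → permitted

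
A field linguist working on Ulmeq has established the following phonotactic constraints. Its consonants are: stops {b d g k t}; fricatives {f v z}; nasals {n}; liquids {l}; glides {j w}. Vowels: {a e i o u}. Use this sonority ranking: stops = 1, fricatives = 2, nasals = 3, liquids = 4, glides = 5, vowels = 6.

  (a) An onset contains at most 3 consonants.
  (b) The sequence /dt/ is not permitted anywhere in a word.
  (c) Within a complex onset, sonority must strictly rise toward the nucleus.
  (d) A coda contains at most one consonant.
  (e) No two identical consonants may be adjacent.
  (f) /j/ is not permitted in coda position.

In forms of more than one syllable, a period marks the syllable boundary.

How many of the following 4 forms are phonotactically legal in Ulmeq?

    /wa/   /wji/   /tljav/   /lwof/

3

/wa/ — σ1 onset /w/, coda /∅/ ok → phonotactically legal
/wji/ — violates constraint (c): syllable 1 onset /wj/: /w/ (glide, 5) → /j/ (glide, 5) does not rise → phonotactically illegal
/tljav/ — σ1 onset /tlj/ (1→4→5 rises), coda /v/ ok → phonotactically legal
/lwof/ — σ1 onset /lw/ (4→5 rises), coda /f/ ok → phonotactically legal
Phonotactically legal: /wa/, /tljav/, /lwof/ → 3.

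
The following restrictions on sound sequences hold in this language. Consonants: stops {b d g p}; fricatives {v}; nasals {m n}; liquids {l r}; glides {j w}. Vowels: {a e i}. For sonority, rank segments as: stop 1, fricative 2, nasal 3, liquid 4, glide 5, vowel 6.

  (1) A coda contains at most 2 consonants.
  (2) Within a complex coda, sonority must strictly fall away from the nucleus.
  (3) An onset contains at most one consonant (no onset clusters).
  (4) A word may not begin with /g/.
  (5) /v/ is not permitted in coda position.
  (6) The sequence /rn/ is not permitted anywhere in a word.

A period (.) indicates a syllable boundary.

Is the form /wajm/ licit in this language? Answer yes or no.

/wajm/ — σ1 onset /w/, coda /jm/ (5→3 falls) ok → licit

yes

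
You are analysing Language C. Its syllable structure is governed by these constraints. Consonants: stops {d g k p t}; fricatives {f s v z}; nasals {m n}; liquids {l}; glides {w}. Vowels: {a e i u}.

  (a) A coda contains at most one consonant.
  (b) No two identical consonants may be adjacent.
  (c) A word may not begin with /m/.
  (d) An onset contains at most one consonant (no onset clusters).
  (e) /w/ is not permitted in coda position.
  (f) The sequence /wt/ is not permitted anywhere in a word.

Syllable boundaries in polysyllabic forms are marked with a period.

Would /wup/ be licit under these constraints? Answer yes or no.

/wup/ — σ1 onset /w/, coda /p/ ok → licit

yes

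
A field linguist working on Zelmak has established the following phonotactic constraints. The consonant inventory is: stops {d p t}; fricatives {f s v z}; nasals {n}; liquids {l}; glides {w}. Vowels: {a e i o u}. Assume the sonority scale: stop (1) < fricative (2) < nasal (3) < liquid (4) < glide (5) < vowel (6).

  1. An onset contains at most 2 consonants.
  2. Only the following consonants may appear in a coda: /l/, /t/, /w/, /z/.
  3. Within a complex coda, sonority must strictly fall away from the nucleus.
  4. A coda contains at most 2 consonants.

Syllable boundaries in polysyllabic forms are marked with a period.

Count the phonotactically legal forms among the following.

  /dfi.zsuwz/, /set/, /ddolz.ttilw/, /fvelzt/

2

/dfi.zsuwz/ — σ1 onset /df/ (2C), coda /∅/ ok; σ2 onset /zs/ (2C), coda /wz/ (5→2 falls) ok → phonotactically legal
/set/ — σ1 onset /s/, coda /t/ ok → phonotactically legal
/ddolz.ttilw/ — violates constraint 3: syllable 2 coda /lw/: /l/ (liquid, 4) → /w/ (glide, 5) does not fall → phonotactically illegal
/fvelzt/ — violates constraint 4: syllable 1 coda /lzt/ has 3 consonants (> 2) → phonotactically illegal
Phonotactically legal: /dfi.zsuwz/, /set/ → 2.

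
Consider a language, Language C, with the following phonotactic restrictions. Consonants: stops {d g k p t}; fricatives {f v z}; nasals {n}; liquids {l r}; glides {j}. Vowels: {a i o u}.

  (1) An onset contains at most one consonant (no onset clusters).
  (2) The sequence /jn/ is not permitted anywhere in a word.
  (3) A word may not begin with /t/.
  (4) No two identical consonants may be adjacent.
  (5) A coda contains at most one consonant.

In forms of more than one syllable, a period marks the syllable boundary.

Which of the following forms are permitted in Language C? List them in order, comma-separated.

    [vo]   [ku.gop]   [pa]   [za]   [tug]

[vo], [ku.gop], [pa], [za]

[vo] — σ1 onset /v/, coda /∅/ ok → permitted
[ku.gop] — σ1 onset /k/, coda /∅/ ok; σ2 onset /g/, coda /p/ ok → permitted
[pa] — σ1 onset /p/, coda /∅/ ok → permitted
[za] — σ1 onset /z/, coda /∅/ ok → permitted
[tug] — violates constraint 3: word begins with /t/ → not permitted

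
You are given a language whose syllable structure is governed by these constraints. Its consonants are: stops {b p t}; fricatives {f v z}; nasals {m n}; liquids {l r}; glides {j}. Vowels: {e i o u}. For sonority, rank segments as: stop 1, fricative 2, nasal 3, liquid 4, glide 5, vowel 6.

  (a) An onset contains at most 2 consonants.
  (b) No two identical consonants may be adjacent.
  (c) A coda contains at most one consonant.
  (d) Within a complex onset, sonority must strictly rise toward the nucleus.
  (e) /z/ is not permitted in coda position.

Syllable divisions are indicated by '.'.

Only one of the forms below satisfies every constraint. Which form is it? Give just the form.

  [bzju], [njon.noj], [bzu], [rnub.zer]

[bzju] — violates constraint (a): syllable 1 onset /bzj/ has 3 consonants (> 2) → not permitted
[njon.noj] — violates constraint (b): adjacent identical consonants /nn/ → not permitted
[bzu] — σ1 onset /bz/ (1→2 rises), coda /∅/ ok → permitted
[rnub.zer] — violates constraint (d): syllable 1 onset /rn/: /r/ (liquid, 4) → /n/ (nasal, 3) does not rise → not permitted

[bzu]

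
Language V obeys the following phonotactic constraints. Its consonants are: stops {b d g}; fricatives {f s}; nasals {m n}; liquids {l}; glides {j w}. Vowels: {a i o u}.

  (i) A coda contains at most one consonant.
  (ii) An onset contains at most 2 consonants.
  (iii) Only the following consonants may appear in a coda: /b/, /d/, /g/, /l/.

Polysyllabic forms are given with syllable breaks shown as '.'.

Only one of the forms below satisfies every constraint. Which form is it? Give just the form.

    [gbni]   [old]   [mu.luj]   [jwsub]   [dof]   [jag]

[jag]

[gbni] — violates constraint (ii): syllable 1 onset /gbn/ has 3 consonants (> 2) → not permitted
[old] — violates constraint (i): syllable 1 coda /ld/ has 2 consonants (> 1) → not permitted
[mu.luj] — violates constraint (iii): syllable 2 coda contains /j/, which is not a licensed coda consonant → not permitted
[jwsub] — violates constraint (ii): syllable 1 onset /jws/ has 3 consonants (> 2) → not permitted
[dof] — violates constraint (iii): syllable 1 coda contains /f/, which is not a licensed coda consonant → not permitted
[jag] — σ1 onset /j/, coda /g/ ok → permitted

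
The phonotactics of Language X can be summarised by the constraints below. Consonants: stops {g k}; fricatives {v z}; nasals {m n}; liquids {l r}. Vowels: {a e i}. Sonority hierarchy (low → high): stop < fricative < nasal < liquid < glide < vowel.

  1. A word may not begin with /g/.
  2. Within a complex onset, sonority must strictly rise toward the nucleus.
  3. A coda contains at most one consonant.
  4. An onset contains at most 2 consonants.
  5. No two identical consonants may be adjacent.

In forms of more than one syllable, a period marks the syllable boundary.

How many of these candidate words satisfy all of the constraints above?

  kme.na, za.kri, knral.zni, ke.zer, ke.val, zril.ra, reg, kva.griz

kme.na — σ1 onset /km/ (1→3 rises), coda /∅/ ok; σ2 onset /n/, coda /∅/ ok → licit
za.kri — σ1 onset /z/, coda /∅/ ok; σ2 onset /kr/ (1→4 rises), coda /∅/ ok → licit
knral.zni — violates constraint 4: syllable 1 onset /knr/ has 3 consonants (> 2) → illicit
ke.zer — σ1 onset /k/, coda /∅/ ok; σ2 onset /z/, coda /r/ ok → licit
ke.val — σ1 onset /k/, coda /∅/ ok; σ2 onset /v/, coda /l/ ok → licit
zril.ra — σ1 onset /zr/ (2→4 rises), coda /l/ ok; σ2 onset /r/, coda /∅/ ok → licit
reg — σ1 onset /r/, coda /g/ ok → licit
kva.griz — σ1 onset /kv/ (1→2 rises), coda /∅/ ok; σ2 onset /gr/ (1→4 rises), coda /z/ ok → licit
Licit: kme.na, za.kri, ke.zer, ke.val, zril.ra, reg, kva.griz → 7.

7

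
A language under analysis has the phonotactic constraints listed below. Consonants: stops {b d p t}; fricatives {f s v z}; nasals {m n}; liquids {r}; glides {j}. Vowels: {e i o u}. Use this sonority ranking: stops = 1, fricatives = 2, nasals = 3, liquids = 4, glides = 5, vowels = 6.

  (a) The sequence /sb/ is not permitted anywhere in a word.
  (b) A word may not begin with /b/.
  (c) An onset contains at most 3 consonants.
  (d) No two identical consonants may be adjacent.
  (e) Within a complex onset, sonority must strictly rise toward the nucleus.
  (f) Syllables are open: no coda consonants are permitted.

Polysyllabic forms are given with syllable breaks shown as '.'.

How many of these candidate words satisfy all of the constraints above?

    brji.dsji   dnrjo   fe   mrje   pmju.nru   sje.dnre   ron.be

brji.dsji — violates constraint (b): word begins with /b/ → ill-formed
dnrjo — violates constraint (c): syllable 1 onset /dnrj/ has 4 consonants (> 3) → ill-formed
fe — σ1 onset /f/, coda /∅/ ok → well-formed
mrje — σ1 onset /mrj/ (3→4→5 rises), coda /∅/ ok → well-formed
pmju.nru — σ1 onset /pmj/ (1→3→5 rises), coda /∅/ ok; σ2 onset /nr/ (3→4 rises), coda /∅/ ok → well-formed
sje.dnre — σ1 onset /sj/ (2→5 rises), coda /∅/ ok; σ2 onset /dnr/ (1→3→4 rises), coda /∅/ ok → well-formed
ron.be — violates constraint (f): syllable 1 coda /n/ has 1 consonant (> 0) → ill-formed
Well-formed: fe, mrje, pmju.nru, sje.dnre → 4.

4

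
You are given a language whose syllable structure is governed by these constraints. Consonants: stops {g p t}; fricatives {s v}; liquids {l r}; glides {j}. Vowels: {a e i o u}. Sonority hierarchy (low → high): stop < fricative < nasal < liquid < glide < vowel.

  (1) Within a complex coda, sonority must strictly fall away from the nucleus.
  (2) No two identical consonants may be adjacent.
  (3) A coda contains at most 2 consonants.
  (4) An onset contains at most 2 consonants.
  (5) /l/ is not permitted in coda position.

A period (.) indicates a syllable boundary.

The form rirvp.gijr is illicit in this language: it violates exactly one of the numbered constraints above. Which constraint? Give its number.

3

rirvp.gijr: syllable 1 coda /rvp/ has 3 consonants (> 2).
This is a violation of constraint 3: "A coda contains at most 2 consonants."
The remaining constraints (1, 2, 4, 5) are satisfied.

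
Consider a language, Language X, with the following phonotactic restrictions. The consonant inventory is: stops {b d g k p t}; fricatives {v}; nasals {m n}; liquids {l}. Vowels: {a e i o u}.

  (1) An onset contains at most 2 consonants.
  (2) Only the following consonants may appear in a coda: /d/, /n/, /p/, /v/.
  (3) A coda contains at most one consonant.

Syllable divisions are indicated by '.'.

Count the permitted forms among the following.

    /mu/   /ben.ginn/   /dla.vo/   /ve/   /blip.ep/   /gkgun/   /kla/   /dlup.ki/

/mu/ — σ1 onset /m/, coda /∅/ ok → permitted
/ben.ginn/ — violates constraint 3: syllable 2 coda /nn/ has 2 consonants (> 1) → not permitted
/dla.vo/ — σ1 onset /dl/ (2C), coda /∅/ ok; σ2 onset /v/, coda /∅/ ok → permitted
/ve/ — σ1 onset /v/, coda /∅/ ok → permitted
/blip.ep/ — σ1 onset /bl/ (2C), coda /p/ ok; σ2 onset /∅/, coda /p/ ok → permitted
/gkgun/ — violates constraint 1: syllable 1 onset /gkg/ has 3 consonants (> 2) → not permitted
/kla/ — σ1 onset /kl/ (2C), coda /∅/ ok → permitted
/dlup.ki/ — σ1 onset /dl/ (2C), coda /p/ ok; σ2 onset /k/, coda /∅/ ok → permitted
Permitted: /mu/, /dla.vo/, /ve/, /blip.ep/, /kla/, /dlup.ki/ → 6.

6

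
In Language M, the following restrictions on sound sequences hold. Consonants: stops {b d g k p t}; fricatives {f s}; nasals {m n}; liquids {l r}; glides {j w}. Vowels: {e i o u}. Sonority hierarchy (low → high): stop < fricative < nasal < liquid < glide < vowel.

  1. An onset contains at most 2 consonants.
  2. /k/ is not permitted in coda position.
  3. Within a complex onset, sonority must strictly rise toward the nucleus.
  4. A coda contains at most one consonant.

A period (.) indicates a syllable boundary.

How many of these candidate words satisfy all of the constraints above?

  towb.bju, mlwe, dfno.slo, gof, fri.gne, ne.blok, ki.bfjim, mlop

3

towb.bju — violates constraint 4: syllable 1 coda /wb/ has 2 consonants (> 1) → phonotactically illegal
mlwe — violates constraint 1: syllable 1 onset /mlw/ has 3 consonants (> 2) → phonotactically illegal
dfno.slo — violates constraint 1: syllable 1 onset /dfn/ has 3 consonants (> 2) → phonotactically illegal
gof — σ1 onset /g/, coda /f/ ok → phonotactically legal
fri.gne — σ1 onset /fr/ (2→4 rises), coda /∅/ ok; σ2 onset /gn/ (1→3 rises), coda /∅/ ok → phonotactically legal
ne.blok — violates constraint 2: syllable 2 coda contains /k/ → phonotactically illegal
ki.bfjim — violates constraint 1: syllable 2 onset /bfj/ has 3 consonants (> 2) → phonotactically illegal
mlop — σ1 onset /ml/ (3→4 rises), coda /p/ ok → phonotactically legal
Phonotactically legal: gof, fri.gne, mlop → 3.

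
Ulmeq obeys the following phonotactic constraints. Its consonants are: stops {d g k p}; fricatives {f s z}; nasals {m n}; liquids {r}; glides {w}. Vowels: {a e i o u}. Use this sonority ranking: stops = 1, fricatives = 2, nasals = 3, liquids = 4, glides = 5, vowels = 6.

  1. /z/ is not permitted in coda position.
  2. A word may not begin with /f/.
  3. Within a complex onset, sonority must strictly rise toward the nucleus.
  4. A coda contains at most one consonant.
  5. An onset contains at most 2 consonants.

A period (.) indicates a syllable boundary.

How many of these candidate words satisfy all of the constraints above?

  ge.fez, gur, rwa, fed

ge.fez — violates constraint 1: syllable 2 coda contains /z/ → ill-formed
gur — σ1 onset /g/, coda /r/ ok → well-formed
rwa — σ1 onset /rw/ (4→5 rises), coda /∅/ ok → well-formed
fed — violates constraint 2: word begins with /f/ → ill-formed
Well-formed: gur, rwa → 2.

2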